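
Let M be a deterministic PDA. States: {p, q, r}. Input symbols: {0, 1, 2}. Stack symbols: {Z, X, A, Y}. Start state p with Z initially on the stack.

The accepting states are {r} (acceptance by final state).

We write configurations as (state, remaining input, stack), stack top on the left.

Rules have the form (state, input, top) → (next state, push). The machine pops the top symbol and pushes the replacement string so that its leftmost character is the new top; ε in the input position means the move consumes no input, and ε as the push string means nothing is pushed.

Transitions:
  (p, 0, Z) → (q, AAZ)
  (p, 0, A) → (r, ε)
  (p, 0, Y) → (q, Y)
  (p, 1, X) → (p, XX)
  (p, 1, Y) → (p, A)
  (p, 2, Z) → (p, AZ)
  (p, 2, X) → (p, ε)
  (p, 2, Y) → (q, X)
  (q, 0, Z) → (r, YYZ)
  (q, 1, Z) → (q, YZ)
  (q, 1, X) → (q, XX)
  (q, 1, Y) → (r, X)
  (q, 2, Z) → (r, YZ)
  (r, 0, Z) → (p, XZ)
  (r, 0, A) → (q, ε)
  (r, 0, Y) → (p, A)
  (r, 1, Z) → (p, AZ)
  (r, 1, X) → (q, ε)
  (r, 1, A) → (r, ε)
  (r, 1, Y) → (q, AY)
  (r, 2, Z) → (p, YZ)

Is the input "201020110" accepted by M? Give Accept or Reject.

(p, 201020110, Z)
  read 2, top Z: go to p, push AZ → (p, 01020110, AZ)
  read 0, top A: go to r, push ε → (r, 1020110, Z)
  read 1, top Z: go to p, push AZ → (p, 020110, AZ)
  read 0, top A: go to r, push ε → (r, 20110, Z)
  read 2, top Z: go to p, push YZ → (p, 0110, YZ)
  read 0, top Y: go to q, push Y → (q, 110, YZ)
  read 1, top Y: go to r, push X → (r, 10, XZ)
  read 1, top X: go to q, push ε → (q, 0, Z)
  read 0, top Z: go to r, push YYZ → (r, ε, YYZ)
All input consumed; state r ∈ F.

Accept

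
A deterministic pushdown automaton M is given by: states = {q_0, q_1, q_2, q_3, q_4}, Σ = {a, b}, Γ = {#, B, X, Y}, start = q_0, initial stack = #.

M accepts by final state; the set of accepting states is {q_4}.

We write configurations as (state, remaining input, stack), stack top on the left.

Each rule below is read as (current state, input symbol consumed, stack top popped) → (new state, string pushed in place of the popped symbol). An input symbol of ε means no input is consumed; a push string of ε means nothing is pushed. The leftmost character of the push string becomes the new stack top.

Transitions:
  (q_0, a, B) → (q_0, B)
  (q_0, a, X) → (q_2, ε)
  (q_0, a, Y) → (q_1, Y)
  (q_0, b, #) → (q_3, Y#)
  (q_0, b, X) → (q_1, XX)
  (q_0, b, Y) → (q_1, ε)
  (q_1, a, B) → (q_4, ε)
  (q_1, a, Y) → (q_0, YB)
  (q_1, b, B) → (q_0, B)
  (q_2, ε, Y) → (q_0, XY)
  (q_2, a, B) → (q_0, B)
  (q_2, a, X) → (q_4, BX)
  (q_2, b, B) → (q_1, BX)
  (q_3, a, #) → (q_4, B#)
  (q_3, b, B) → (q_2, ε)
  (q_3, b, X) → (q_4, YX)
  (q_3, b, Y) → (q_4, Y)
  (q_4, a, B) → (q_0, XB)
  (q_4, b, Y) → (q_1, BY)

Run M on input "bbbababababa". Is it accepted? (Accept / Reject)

(q_0, bbbababababa, #)
  read b, top #: go to q_3, push Y# → (q_3, bbababababa, Y#)
  read b, top Y: go to q_4, push Y → (q_4, bababababa, Y#)
  read b, top Y: go to q_1, push BY → (q_1, ababababa, BY#)
  read a, top B: go to q_4, push ε → (q_4, babababa, Y#)
  read b, top Y: go to q_1, push BY → (q_1, abababa, BY#)
  read a, top B: go to q_4, push ε → (q_4, bababa, Y#)
  read b, top Y: go to q_1, push BY → (q_1, ababa, BY#)
  read a, top B: go to q_4, push ε → (q_4, baba, Y#)
  read b, top Y: go to q_1, push BY → (q_1, aba, BY#)
  read a, top B: go to q_4, push ε → (q_4, ba, Y#)
  read b, top Y: go to q_1, push BY → (q_1, a, BY#)
  read a, top B: go to q_4, push ε → (q_4, ε, Y#)
All input consumed; state q_4 ∈ F.

Accept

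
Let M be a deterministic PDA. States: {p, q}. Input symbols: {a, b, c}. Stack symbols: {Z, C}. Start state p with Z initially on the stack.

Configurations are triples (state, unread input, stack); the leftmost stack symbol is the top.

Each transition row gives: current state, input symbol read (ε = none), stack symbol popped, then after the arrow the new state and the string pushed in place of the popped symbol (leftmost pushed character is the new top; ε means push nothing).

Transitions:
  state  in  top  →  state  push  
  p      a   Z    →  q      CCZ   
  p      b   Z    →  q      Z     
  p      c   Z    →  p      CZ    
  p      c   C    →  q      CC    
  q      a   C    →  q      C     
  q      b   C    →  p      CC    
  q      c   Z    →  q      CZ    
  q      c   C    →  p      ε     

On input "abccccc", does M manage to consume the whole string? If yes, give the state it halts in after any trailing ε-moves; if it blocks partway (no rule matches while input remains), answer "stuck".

(p, abccccc, Z)
  read a, top Z: go to q, push CCZ → (q, bccccc, CCZ)
  read b, top C: go to p, push CC → (p, ccccc, CCCZ)
  read c, top C: go to q, push CC → (q, cccc, CCCCZ)
  read c, top C: go to p, push ε → (p, ccc, CCCZ)
  read c, top C: go to q, push CC → (q, cc, CCCCZ)
  read c, top C: go to p, push ε → (p, c, CCCZ)
  read c, top C: go to q, push CC → (q, ε, CCCCZ)
All input consumed; M is in state q.

q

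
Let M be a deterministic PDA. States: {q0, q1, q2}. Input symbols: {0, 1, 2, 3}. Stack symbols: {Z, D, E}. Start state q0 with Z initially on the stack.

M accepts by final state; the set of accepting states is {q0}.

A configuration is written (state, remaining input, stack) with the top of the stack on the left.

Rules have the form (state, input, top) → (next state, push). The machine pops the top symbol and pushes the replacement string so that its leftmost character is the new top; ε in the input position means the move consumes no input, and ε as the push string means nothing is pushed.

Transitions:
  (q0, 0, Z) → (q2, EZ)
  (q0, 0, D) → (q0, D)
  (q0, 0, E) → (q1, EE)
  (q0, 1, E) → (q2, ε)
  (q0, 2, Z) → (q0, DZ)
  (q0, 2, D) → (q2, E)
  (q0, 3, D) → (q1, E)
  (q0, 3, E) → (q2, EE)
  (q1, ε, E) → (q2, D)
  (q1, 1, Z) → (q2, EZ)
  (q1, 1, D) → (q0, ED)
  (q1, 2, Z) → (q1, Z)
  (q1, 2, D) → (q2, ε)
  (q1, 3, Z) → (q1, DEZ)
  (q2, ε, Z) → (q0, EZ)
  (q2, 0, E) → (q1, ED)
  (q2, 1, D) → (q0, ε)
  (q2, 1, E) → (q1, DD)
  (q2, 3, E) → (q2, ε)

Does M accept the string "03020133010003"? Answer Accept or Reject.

Reject

(q0, 03020133010003, Z)
  read 0, top Z: go to q2, push EZ → (q2, 3020133010003, EZ)
  read 3, top E: go to q2, push ε → (q2, 020133010003, Z)
  ε-move, top Z: go to q0, push EZ → (q0, 020133010003, EZ)
  read 0, top E: go to q1, push EE → (q1, 20133010003, EEZ)
  ε-move, top E: go to q2, push D → (q2, 20133010003, DEZ)
No transition applies at (q2, 20133010003, DEZ); input not fully consumed.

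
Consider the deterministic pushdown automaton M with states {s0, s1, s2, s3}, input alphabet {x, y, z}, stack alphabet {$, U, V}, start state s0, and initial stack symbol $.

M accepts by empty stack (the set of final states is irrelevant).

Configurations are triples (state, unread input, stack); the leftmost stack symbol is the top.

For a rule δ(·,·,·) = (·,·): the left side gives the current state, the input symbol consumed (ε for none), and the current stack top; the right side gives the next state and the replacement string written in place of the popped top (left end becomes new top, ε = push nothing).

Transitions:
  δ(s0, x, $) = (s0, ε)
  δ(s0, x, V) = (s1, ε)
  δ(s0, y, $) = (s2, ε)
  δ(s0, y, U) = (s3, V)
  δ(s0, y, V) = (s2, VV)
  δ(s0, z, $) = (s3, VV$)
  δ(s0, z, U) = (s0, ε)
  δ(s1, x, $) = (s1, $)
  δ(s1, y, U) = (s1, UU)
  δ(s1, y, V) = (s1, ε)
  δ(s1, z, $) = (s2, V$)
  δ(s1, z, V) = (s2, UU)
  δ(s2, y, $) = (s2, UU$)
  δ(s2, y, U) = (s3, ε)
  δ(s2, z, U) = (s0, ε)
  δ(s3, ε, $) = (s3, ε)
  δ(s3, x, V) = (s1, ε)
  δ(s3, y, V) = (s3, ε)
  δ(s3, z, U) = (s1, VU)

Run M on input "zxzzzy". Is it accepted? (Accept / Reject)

Accept

(s0, zxzzzy, $)
  read z, top $: go to s3, push VV$ → (s3, xzzzy, VV$)
  read x, top V: go to s1, push ε → (s1, zzzy, V$)
  read z, top V: go to s2, push UU → (s2, zzy, UU$)
  read z, top U: go to s0, push ε → (s0, zy, U$)
  read z, top U: go to s0, push ε → (s0, y, $)
  read y, top $: go to s2, push ε → (s2, ε, ε)
All input consumed and the stack is empty.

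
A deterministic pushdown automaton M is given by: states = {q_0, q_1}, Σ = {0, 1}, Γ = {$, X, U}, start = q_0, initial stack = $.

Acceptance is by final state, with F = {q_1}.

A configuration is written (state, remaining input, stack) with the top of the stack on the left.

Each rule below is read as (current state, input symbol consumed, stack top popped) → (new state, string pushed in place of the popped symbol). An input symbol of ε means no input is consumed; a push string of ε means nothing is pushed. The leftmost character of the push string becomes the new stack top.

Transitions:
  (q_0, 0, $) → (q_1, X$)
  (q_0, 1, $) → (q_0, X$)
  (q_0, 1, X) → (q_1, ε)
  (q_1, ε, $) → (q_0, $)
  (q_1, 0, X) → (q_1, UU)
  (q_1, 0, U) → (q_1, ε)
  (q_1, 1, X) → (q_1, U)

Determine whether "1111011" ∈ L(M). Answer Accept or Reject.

(q_0, 1111011, $) ⊢ (q_0, 111011, X$) ⊢ (q_1, 11011, $) ⊢ (q_0, 11011, $) ⊢ (q_0, 1011, X$) ⊢ (q_1, 011, $) ⊢ (q_0, 011, $) ⊢ (q_1, 11, X$) ⊢ (q_1, 1, U$)
No transition applies at (q_1, 1, U$); input not fully consumed.

Reject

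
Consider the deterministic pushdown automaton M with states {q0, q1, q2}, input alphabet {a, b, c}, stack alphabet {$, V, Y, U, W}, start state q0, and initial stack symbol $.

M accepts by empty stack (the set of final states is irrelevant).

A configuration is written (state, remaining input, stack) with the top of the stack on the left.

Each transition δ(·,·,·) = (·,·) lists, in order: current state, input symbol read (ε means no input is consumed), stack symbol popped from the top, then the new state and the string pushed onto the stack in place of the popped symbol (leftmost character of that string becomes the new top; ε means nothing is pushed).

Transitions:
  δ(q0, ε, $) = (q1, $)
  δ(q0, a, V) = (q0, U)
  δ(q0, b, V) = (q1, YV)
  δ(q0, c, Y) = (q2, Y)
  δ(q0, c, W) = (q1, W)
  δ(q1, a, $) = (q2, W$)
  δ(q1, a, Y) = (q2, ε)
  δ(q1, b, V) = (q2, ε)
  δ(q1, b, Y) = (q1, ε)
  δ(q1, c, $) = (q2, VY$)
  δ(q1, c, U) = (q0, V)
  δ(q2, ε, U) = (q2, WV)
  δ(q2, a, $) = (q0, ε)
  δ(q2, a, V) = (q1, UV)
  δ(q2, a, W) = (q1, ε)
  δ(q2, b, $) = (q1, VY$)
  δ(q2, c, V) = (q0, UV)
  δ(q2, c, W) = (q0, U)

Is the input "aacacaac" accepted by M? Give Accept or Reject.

(q0, aacacaac, $)
  ε-move, top $: go to q1, push $ → (q1, aacacaac, $)
  read a, top $: go to q2, push W$ → (q2, acacaac, W$)
  read a, top W: go to q1, push ε → (q1, cacaac, $)
  read c, top $: go to q2, push VY$ → (q2, acaac, VY$)
  read a, top V: go to q1, push UV → (q1, caac, UVY$)
  read c, top U: go to q0, push V → (q0, aac, VVY$)
  read a, top V: go to q0, push U → (q0, ac, UVY$)
No transition applies at (q0, ac, UVY$); input not fully consumed.

Reject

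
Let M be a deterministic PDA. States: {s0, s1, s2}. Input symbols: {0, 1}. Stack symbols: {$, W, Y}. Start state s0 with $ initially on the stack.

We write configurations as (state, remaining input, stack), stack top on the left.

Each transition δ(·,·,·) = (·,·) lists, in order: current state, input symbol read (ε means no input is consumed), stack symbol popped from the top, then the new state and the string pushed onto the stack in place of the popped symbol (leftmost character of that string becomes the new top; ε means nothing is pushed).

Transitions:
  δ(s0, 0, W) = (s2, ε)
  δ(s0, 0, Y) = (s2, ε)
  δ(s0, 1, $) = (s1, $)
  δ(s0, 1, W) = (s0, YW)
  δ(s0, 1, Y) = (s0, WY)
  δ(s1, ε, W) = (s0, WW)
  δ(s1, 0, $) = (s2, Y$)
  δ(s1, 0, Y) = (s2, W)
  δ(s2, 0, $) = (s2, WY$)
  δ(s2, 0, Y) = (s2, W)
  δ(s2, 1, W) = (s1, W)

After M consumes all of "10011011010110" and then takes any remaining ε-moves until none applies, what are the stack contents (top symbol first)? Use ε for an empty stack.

WWWW$

(s0, 10011011010110, $)
  read 1, top $: go to s1, push $ → (s1, 0011011010110, $)
  read 0, top $: go to s2, push Y$ → (s2, 011011010110, Y$)
  read 0, top Y: go to s2, push W → (s2, 11011010110, W$)
  read 1, top W: go to s1, push W → (s1, 1011010110, W$)
  ε-move, top W: go to s0, push WW → (s0, 1011010110, WW$)
  read 1, top W: go to s0, push YW → (s0, 011010110, YWW$)
  read 0, top Y: go to s2, push ε → (s2, 11010110, WW$)
  read 1, top W: go to s1, push W → (s1, 1010110, WW$)
  ε-move, top W: go to s0, push WW → (s0, 1010110, WWW$)
  read 1, top W: go to s0, push YW → (s0, 010110, YWWW$)
  read 0, top Y: go to s2, push ε → (s2, 10110, WWW$)
  read 1, top W: go to s1, push W → (s1, 0110, WWW$)
  ε-move, top W: go to s0, push WW → (s0, 0110, WWWW$)
  read 0, top W: go to s2, push ε → (s2, 110, WWW$)
  read 1, top W: go to s1, push W → (s1, 10, WWW$)
  ε-move, top W: go to s0, push WW → (s0, 10, WWWW$)
  read 1, top W: go to s0, push YW → (s0, 0, YWWWW$)
  read 0, top Y: go to s2, push ε → (s2, ε, WWWW$)
All input consumed in state s2 with stack WWWW$.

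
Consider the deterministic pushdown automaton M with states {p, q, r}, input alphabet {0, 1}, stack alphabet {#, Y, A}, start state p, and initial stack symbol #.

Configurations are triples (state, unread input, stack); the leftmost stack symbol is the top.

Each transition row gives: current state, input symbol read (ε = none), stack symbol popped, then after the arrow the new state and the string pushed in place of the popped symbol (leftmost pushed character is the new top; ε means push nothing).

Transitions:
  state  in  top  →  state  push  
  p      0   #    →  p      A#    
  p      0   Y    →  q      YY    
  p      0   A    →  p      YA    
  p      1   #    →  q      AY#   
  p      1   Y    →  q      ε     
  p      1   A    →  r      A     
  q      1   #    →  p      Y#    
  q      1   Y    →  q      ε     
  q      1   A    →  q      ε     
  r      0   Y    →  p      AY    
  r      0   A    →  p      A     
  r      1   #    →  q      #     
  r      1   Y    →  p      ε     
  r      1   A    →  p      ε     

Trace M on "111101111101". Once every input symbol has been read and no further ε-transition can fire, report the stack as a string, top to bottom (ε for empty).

(p, 111101111101, #)
  read 1, top #: go to q, push AY# → (q, 11101111101, AY#)
  read 1, top A: go to q, push ε → (q, 1101111101, Y#)
  read 1, top Y: go to q, push ε → (q, 101111101, #)
  read 1, top #: go to p, push Y# → (p, 01111101, Y#)
  read 0, top Y: go to q, push YY → (q, 1111101, YY#)
  read 1, top Y: go to q, push ε → (q, 111101, Y#)
  read 1, top Y: go to q, push ε → (q, 11101, #)
  read 1, top #: go to p, push Y# → (p, 1101, Y#)
  read 1, top Y: go to q, push ε → (q, 101, #)
  read 1, top #: go to p, push Y# → (p, 01, Y#)
  read 0, top Y: go to q, push YY → (q, 1, YY#)
  read 1, top Y: go to q, push ε → (q, ε, Y#)
All input consumed in state q with stack Y#.

Y#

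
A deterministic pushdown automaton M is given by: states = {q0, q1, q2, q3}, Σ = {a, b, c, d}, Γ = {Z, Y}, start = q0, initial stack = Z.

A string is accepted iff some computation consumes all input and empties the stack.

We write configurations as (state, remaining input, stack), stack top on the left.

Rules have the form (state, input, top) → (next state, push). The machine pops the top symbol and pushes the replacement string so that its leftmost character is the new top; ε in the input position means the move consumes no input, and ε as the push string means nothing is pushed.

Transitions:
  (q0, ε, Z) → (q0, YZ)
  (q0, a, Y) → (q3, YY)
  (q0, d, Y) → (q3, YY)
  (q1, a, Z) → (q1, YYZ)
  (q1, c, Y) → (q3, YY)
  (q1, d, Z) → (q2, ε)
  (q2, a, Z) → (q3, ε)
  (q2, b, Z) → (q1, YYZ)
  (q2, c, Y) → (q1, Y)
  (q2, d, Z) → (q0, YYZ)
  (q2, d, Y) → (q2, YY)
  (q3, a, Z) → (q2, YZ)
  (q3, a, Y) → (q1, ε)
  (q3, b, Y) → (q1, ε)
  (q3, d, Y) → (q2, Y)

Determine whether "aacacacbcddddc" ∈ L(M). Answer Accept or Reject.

Reject

(q0, aacacacbcddddc, Z) ⊢ (q0, aacacacbcddddc, YZ) ⊢ (q3, acacacbcddddc, YYZ) ⊢ (q1, cacacbcddddc, YZ) ⊢ (q3, acacbcddddc, YYZ) ⊢ (q1, cacbcddddc, YZ) ⊢ (q3, acbcddddc, YYZ) ⊢ (q1, cbcddddc, YZ) ⊢ (q3, bcddddc, YYZ) ⊢ (q1, cddddc, YZ) ⊢ (q3, ddddc, YYZ) ⊢ (q2, dddc, YYZ) ⊢ (q2, ddc, YYYZ) ⊢ (q2, dc, YYYYZ) ⊢ (q2, c, YYYYYZ) ⊢ (q1, ε, YYYYYZ)
All input consumed; stack is YYYYYZ, not empty, and no further ε-move applies.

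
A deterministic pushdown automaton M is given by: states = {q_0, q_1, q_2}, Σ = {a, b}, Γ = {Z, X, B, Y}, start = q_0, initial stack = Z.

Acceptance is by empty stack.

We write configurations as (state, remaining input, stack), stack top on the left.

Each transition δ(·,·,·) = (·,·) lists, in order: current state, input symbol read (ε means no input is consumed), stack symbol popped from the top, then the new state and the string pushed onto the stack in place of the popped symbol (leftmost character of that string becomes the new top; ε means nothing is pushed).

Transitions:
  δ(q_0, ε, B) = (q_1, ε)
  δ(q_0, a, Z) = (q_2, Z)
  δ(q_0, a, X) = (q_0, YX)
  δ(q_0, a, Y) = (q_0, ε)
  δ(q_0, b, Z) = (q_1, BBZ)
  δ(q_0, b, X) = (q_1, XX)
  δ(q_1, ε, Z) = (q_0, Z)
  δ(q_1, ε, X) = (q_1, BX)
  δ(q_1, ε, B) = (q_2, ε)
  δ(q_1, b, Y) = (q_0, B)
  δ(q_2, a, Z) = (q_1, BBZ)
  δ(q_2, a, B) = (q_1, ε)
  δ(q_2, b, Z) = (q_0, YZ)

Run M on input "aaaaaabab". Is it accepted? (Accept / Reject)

(q_0, aaaaaabab, Z) ⊢ (q_2, aaaaabab, Z) ⊢ (q_1, aaaabab, BBZ) ⊢ (q_2, aaaabab, BZ) ⊢ (q_1, aaabab, Z) ⊢ (q_0, aaabab, Z) ⊢ (q_2, aabab, Z) ⊢ (q_1, abab, BBZ) ⊢ (q_2, abab, BZ) ⊢ (q_1, bab, Z) ⊢ (q_0, bab, Z) ⊢ (q_1, ab, BBZ) ⊢ (q_2, ab, BZ) ⊢ (q_1, b, Z) ⊢ (q_0, b, Z) ⊢ (q_1, ε, BBZ) ⊢ (q_2, ε, BZ)
All input consumed; stack is BZ, not empty, and no further ε-move applies.

Reject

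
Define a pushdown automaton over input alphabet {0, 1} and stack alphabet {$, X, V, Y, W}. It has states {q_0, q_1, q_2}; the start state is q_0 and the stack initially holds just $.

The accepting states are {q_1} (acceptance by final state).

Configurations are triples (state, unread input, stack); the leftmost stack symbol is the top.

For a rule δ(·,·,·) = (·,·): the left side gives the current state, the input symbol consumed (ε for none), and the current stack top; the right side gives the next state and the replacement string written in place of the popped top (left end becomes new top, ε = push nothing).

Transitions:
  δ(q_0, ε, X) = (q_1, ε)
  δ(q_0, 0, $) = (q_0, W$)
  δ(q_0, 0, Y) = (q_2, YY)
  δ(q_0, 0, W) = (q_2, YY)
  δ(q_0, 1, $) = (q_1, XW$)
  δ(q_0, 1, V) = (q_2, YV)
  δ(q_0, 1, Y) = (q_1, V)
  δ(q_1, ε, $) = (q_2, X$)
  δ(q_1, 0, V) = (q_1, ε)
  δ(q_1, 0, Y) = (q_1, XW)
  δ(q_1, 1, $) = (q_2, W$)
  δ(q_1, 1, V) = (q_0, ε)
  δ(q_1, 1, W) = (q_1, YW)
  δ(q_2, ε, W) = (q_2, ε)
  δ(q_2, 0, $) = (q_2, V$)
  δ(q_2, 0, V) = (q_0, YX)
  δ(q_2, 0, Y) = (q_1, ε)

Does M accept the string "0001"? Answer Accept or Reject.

Reject

No computation consumes all input and reaches a final state.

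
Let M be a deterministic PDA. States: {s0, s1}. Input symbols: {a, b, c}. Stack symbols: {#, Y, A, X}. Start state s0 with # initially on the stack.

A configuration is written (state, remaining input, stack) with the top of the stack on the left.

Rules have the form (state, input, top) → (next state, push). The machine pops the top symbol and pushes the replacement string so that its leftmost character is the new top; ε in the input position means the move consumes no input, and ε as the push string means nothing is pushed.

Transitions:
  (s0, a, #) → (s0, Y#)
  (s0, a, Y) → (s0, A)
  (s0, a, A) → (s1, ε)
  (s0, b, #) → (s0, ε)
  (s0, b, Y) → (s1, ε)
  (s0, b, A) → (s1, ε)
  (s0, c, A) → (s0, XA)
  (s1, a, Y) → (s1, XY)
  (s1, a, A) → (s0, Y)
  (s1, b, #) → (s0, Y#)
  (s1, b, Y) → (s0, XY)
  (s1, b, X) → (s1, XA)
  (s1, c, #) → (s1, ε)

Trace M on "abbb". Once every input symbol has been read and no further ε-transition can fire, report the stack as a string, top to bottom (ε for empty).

#

(s0, abbb, #)
  read a, top #: go to s0, push Y# → (s0, bbb, Y#)
  read b, top Y: go to s1, push ε → (s1, bb, #)
  read b, top #: go to s0, push Y# → (s0, b, Y#)
  read b, top Y: go to s1, push ε → (s1, ε, #)
All input consumed in state s1 with stack #.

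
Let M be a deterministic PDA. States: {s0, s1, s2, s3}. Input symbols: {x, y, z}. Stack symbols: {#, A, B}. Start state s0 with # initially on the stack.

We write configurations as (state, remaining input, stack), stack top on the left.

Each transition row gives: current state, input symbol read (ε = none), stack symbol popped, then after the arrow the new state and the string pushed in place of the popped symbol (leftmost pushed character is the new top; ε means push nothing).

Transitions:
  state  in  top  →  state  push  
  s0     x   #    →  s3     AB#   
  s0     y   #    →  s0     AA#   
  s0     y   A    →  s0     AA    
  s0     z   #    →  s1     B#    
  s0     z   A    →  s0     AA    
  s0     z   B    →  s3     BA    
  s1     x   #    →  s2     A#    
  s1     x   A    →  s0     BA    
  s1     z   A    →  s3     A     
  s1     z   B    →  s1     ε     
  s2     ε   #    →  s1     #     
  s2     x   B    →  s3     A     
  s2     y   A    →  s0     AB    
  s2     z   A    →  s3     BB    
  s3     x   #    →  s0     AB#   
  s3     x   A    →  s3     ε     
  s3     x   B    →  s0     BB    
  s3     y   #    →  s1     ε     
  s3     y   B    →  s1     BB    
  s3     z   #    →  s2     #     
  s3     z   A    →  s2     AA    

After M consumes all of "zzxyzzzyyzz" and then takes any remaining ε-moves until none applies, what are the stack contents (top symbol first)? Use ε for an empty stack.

(s0, zzxyzzzyyzz, #)
  read z, top #: go to s1, push B# → (s1, zxyzzzyyzz, B#)
  read z, top B: go to s1, push ε → (s1, xyzzzyyzz, #)
  read x, top #: go to s2, push A# → (s2, yzzzyyzz, A#)
  read y, top A: go to s0, push AB → (s0, zzzyyzz, AB#)
  read z, top A: go to s0, push AA → (s0, zzyyzz, AAB#)
  read z, top A: go to s0, push AA → (s0, zyyzz, AAAB#)
  read z, top A: go to s0, push AA → (s0, yyzz, AAAAB#)
  read y, top A: go to s0, push AA → (s0, yzz, AAAAAB#)
  read y, top A: go to s0, push AA → (s0, zz, AAAAAAB#)
  read z, top A: go to s0, push AA → (s0, z, AAAAAAAB#)
  read z, top A: go to s0, push AA → (s0, ε, AAAAAAAAB#)
All input consumed in state s0 with stack AAAAAAAAB#.

AAAAAAAAB#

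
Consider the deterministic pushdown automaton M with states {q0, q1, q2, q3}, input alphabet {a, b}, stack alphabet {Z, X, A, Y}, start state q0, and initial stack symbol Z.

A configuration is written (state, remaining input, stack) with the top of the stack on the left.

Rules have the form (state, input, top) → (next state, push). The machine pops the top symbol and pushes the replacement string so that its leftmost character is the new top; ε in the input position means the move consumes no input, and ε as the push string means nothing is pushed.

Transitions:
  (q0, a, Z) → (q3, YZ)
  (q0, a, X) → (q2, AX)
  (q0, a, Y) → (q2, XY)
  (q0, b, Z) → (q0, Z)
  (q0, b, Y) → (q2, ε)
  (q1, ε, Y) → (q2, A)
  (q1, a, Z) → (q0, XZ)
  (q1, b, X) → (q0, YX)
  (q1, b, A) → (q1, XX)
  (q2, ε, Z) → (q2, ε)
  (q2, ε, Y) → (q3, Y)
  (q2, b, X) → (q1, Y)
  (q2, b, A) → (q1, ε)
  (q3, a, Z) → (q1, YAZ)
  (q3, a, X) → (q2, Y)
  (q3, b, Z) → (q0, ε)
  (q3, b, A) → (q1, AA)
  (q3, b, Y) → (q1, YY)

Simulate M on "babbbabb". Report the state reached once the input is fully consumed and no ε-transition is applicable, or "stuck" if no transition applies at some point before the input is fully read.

stuck

(q0, babbbabb, Z)
  read b, top Z: go to q0, push Z → (q0, abbbabb, Z)
  read a, top Z: go to q3, push YZ → (q3, bbbabb, YZ)
  read b, top Y: go to q1, push YY → (q1, bbabb, YYZ)
  ε-move, top Y: go to q2, push A → (q2, bbabb, AYZ)
  read b, top A: go to q1, push ε → (q1, babb, YZ)
  ε-move, top Y: go to q2, push A → (q2, babb, AZ)
  read b, top A: go to q1, push ε → (q1, abb, Z)
  read a, top Z: go to q0, push XZ → (q0, bb, XZ)
No transition for (q0, b, top X); M blocks with input bb remaining.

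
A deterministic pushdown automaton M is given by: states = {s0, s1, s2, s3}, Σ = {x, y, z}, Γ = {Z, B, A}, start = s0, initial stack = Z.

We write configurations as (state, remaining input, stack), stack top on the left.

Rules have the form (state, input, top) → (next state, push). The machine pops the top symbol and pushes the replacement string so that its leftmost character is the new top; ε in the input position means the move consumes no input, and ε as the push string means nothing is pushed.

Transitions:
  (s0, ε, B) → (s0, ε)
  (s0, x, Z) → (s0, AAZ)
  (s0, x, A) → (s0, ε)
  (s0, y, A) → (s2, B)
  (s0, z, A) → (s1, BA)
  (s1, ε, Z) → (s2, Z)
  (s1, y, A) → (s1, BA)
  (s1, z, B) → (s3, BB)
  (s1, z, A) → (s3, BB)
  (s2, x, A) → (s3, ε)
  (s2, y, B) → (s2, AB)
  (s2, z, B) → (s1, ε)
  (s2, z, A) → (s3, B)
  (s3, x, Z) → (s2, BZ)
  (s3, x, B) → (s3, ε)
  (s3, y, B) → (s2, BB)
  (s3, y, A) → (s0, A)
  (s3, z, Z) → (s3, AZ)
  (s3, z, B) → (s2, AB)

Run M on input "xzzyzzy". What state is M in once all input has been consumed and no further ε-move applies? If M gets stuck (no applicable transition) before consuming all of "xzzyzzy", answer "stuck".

s2

(s0, xzzyzzy, Z)
  read x, top Z: go to s0, push AAZ → (s0, zzyzzy, AAZ)
  read z, top A: go to s1, push BA → (s1, zyzzy, BAAZ)
  read z, top B: go to s3, push BB → (s3, yzzy, BBAAZ)
  read y, top B: go to s2, push BB → (s2, zzy, BBBAAZ)
  read z, top B: go to s1, push ε → (s1, zy, BBAAZ)
  read z, top B: go to s3, push BB → (s3, y, BBBAAZ)
  read y, top B: go to s2, push BB → (s2, ε, BBBBAAZ)
All input consumed; M is in state s2.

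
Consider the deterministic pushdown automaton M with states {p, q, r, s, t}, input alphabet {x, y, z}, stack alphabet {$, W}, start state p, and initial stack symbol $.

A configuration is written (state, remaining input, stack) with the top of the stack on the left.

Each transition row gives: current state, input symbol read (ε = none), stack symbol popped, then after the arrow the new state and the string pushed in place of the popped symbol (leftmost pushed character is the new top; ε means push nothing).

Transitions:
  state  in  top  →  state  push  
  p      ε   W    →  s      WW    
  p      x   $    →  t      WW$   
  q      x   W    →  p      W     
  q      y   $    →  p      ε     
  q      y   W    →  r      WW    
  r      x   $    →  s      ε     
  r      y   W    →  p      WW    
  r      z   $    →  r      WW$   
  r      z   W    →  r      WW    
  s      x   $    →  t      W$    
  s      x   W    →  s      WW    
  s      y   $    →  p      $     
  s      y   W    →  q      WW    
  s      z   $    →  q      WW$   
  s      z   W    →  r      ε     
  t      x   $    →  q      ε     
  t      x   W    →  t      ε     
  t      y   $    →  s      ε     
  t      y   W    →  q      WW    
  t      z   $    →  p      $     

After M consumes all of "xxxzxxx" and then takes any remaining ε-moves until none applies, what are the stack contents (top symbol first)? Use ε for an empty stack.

(p, xxxzxxx, $) ⊢ (t, xxzxxx, WW$) ⊢ (t, xzxxx, W$) ⊢ (t, zxxx, $) ⊢ (p, xxx, $) ⊢ (t, xx, WW$) ⊢ (t, x, W$) ⊢ (t, ε, $)
All input consumed in state t with stack $.

$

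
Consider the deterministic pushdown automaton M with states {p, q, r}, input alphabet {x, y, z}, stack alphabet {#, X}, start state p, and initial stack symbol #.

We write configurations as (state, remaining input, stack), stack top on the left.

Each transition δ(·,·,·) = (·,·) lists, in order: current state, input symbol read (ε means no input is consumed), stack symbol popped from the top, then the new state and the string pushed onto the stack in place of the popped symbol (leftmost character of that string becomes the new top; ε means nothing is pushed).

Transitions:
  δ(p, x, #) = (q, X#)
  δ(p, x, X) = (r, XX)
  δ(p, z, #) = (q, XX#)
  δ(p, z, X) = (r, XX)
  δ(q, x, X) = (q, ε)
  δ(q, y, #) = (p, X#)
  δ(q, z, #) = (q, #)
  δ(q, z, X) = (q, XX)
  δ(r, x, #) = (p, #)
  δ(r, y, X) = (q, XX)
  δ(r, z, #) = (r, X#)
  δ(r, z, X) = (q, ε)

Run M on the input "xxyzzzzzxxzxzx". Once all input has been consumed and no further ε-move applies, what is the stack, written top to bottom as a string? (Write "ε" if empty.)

(p, xxyzzzzzxxzxzx, #)
  read x, top #: go to q, push X# → (q, xyzzzzzxxzxzx, X#)
  read x, top X: go to q, push ε → (q, yzzzzzxxzxzx, #)
  read y, top #: go to p, push X# → (p, zzzzzxxzxzx, X#)
  read z, top X: go to r, push XX → (r, zzzzxxzxzx, XX#)
  read z, top X: go to q, push ε → (q, zzzxxzxzx, X#)
  read z, top X: go to q, push XX → (q, zzxxzxzx, XX#)
  read z, top X: go to q, push XX → (q, zxxzxzx, XXX#)
  read z, top X: go to q, push XX → (q, xxzxzx, XXXX#)
  read x, top X: go to q, push ε → (q, xzxzx, XXX#)
  read x, top X: go to q, push ε → (q, zxzx, XX#)
  read z, top X: go to q, push XX → (q, xzx, XXX#)
  read x, top X: go to q, push ε → (q, zx, XX#)
  read z, top X: go to q, push XX → (q, x, XXX#)
  read x, top X: go to q, push ε → (q, ε, XX#)
All input consumed in state q with stack XX#.

XX#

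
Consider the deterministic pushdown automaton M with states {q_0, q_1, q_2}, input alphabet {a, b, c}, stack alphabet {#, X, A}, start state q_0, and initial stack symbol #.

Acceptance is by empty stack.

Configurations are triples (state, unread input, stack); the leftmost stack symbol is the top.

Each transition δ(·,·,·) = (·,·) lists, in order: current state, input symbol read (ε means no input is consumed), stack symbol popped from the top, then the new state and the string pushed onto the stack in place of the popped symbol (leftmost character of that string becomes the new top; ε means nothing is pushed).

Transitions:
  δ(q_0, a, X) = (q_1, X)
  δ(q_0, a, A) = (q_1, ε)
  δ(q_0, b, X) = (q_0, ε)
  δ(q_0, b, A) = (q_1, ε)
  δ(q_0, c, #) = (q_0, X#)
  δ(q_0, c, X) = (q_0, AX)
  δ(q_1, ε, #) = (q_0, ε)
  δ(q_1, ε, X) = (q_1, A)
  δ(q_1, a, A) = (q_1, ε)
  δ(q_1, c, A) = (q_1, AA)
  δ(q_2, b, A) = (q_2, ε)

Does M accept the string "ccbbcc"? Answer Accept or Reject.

(q_0, ccbbcc, #)
  read c, top #: go to q_0, push X# → (q_0, cbbcc, X#)
  read c, top X: go to q_0, push AX → (q_0, bbcc, AX#)
  read b, top A: go to q_1, push ε → (q_1, bcc, X#)
  ε-move, top X: go to q_1, push A → (q_1, bcc, A#)
No transition applies at (q_1, bcc, A#); input not fully consumed.

Reject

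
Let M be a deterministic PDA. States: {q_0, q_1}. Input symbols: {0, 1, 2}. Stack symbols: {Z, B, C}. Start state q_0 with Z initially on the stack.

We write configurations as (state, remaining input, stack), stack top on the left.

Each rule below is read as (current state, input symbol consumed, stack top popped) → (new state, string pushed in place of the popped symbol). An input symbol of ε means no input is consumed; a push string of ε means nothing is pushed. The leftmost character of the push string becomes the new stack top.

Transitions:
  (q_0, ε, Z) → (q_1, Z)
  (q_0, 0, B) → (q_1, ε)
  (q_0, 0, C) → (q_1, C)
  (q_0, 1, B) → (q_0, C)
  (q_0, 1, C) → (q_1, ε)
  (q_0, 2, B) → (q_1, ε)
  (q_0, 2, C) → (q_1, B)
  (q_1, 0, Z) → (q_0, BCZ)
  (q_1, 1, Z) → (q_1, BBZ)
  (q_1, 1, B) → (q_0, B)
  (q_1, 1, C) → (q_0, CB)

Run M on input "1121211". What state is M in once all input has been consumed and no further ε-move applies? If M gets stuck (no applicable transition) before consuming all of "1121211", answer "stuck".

q_0

(q_0, 1121211, Z)
  ε-move, top Z: go to q_1, push Z → (q_1, 1121211, Z)
  read 1, top Z: go to q_1, push BBZ → (q_1, 121211, BBZ)
  read 1, top B: go to q_0, push B → (q_0, 21211, BBZ)
  read 2, top B: go to q_1, push ε → (q_1, 1211, BZ)
  read 1, top B: go to q_0, push B → (q_0, 211, BZ)
  read 2, top B: go to q_1, push ε → (q_1, 11, Z)
  read 1, top Z: go to q_1, push BBZ → (q_1, 1, BBZ)
  read 1, top B: go to q_0, push B → (q_0, ε, BBZ)
All input consumed; M is in state q_0.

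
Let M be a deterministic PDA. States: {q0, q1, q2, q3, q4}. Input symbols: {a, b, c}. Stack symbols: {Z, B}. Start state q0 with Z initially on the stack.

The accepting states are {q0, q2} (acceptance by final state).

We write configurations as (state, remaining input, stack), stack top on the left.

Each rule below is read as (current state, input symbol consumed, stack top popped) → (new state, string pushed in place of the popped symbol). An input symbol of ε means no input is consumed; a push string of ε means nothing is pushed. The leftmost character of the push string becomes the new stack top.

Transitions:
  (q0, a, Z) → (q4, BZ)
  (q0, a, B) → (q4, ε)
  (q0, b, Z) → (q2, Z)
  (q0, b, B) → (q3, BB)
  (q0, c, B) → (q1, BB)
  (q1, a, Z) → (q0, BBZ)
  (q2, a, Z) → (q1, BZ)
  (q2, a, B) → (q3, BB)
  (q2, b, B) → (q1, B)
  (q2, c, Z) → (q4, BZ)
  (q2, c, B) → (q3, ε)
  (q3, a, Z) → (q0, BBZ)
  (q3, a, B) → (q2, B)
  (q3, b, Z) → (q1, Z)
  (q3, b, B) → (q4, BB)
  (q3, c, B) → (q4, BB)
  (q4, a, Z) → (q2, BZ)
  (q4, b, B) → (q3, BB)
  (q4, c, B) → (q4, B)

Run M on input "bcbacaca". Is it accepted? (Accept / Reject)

Accept

(q0, bcbacaca, Z) ⊢ (q2, cbacaca, Z) ⊢ (q4, bacaca, BZ) ⊢ (q3, acaca, BBZ) ⊢ (q2, caca, BBZ) ⊢ (q3, aca, BZ) ⊢ (q2, ca, BZ) ⊢ (q3, a, Z) ⊢ (q0, ε, BBZ)
All input consumed; state q0 ∈ F.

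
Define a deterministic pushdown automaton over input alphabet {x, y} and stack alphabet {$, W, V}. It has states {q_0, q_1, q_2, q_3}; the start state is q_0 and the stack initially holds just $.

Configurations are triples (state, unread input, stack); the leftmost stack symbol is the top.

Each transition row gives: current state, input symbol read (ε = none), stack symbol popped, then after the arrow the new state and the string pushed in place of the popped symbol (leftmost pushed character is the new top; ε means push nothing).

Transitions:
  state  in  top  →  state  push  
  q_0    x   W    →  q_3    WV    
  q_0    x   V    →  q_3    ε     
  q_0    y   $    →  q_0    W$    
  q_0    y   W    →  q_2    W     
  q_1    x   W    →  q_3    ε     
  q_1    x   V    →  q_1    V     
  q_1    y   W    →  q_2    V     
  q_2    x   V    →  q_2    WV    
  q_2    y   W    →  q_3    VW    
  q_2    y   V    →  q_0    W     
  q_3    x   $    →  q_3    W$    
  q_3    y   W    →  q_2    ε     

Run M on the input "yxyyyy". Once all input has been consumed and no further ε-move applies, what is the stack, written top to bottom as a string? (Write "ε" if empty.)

VW$

(q_0, yxyyyy, $)
  read y, top $: go to q_0, push W$ → (q_0, xyyyy, W$)
  read x, top W: go to q_3, push WV → (q_3, yyyy, WV$)
  read y, top W: go to q_2, push ε → (q_2, yyy, V$)
  read y, top V: go to q_0, push W → (q_0, yy, W$)
  read y, top W: go to q_2, push W → (q_2, y, W$)
  read y, top W: go to q_3, push VW → (q_3, ε, VW$)
All input consumed in state q_3 with stack VW$.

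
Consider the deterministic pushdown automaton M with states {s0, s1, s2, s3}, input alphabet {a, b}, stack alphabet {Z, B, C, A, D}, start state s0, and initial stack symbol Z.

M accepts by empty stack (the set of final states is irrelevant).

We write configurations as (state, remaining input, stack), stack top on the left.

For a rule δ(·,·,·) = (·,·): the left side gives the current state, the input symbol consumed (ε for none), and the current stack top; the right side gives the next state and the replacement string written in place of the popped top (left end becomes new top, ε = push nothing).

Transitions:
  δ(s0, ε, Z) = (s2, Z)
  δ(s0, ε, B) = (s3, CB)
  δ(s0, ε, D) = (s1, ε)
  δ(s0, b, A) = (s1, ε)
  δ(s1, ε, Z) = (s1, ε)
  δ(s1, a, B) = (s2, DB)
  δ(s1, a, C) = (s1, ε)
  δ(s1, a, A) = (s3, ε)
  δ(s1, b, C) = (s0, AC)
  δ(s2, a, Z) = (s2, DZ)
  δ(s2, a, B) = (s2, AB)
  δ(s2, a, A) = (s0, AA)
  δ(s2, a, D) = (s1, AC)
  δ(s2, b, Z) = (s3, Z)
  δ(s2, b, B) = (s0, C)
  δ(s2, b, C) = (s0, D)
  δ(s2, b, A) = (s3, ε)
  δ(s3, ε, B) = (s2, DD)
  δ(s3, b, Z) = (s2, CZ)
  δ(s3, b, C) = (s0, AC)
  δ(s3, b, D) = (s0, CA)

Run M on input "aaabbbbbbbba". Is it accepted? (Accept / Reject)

Accept

(s0, aaabbbbbbbba, Z)
  ε-move, top Z: go to s2, push Z → (s2, aaabbbbbbbba, Z)
  read a, top Z: go to s2, push DZ → (s2, aabbbbbbbba, DZ)
  read a, top D: go to s1, push AC → (s1, abbbbbbbba, ACZ)
  read a, top A: go to s3, push ε → (s3, bbbbbbbba, CZ)
  read b, top C: go to s0, push AC → (s0, bbbbbbba, ACZ)
  read b, top A: go to s1, push ε → (s1, bbbbbba, CZ)
  read b, top C: go to s0, push AC → (s0, bbbbba, ACZ)
  read b, top A: go to s1, push ε → (s1, bbbba, CZ)
  read b, top C: go to s0, push AC → (s0, bbba, ACZ)
  read b, top A: go to s1, push ε → (s1, bba, CZ)
  read b, top C: go to s0, push AC → (s0, ba, ACZ)
  read b, top A: go to s1, push ε → (s1, a, CZ)
  read a, top C: go to s1, push ε → (s1, ε, Z)
  ε-move, top Z: go to s1, push ε → (s1, ε, ε)
All input consumed and the stack is empty.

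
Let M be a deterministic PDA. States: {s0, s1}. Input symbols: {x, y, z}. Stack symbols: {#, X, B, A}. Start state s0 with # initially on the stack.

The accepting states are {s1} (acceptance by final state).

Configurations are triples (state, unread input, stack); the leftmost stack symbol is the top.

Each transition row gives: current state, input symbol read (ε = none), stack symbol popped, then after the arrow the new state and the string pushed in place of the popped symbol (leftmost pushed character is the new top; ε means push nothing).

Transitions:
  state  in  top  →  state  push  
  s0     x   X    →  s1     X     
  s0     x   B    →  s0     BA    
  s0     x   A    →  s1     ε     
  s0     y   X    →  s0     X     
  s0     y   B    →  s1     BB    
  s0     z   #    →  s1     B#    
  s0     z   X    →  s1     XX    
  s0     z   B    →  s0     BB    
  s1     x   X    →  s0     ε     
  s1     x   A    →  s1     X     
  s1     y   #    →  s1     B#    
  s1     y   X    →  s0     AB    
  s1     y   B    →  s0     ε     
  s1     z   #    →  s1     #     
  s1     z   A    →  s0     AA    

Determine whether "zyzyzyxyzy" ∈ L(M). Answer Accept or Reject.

(s0, zyzyzyxyzy, #)
  read z, top #: go to s1, push B# → (s1, yzyzyxyzy, B#)
  read y, top B: go to s0, push ε → (s0, zyzyxyzy, #)
  read z, top #: go to s1, push B# → (s1, yzyxyzy, B#)
  read y, top B: go to s0, push ε → (s0, zyxyzy, #)
  read z, top #: go to s1, push B# → (s1, yxyzy, B#)
  read y, top B: go to s0, push ε → (s0, xyzy, #)
No transition applies at (s0, xyzy, #); input not fully consumed.

Reject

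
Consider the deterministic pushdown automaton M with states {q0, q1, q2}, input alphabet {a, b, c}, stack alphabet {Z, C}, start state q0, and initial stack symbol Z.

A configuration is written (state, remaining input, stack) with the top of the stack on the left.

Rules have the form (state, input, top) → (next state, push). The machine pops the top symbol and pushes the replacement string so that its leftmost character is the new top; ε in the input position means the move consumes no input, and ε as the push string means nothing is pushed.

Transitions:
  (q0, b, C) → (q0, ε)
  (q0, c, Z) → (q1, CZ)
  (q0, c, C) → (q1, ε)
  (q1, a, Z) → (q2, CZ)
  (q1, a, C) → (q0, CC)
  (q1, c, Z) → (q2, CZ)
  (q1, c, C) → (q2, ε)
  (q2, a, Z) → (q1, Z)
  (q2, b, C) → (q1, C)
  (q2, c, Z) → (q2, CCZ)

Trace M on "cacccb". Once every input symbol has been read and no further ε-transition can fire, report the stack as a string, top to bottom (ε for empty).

CCZ

(q0, cacccb, Z)
  read c, top Z: go to q1, push CZ → (q1, acccb, CZ)
  read a, top C: go to q0, push CC → (q0, cccb, CCZ)
  read c, top C: go to q1, push ε → (q1, ccb, CZ)
  read c, top C: go to q2, push ε → (q2, cb, Z)
  read c, top Z: go to q2, push CCZ → (q2, b, CCZ)
  read b, top C: go to q1, push C → (q1, ε, CCZ)
All input consumed in state q1 with stack CCZ.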